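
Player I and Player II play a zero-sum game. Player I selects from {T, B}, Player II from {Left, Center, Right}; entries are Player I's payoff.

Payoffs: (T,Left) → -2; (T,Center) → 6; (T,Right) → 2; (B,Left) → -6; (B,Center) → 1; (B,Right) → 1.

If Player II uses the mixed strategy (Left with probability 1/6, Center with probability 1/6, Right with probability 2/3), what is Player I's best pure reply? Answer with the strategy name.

Expected payoff of T: (1/6)·(-2) + (1/6)·6 + (2/3)·2 = 2.
Expected payoff of B: (1/6)·(-6) + (1/6)·1 + (2/3)·1 = -1/6.
The largest is 2, so Player I's best response is T.

T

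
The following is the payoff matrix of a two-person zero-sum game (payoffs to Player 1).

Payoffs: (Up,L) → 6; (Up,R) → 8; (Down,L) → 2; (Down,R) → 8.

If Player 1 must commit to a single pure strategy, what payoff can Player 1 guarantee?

Row minima: Up → 6, Down → 2.
The best of these is 6.

6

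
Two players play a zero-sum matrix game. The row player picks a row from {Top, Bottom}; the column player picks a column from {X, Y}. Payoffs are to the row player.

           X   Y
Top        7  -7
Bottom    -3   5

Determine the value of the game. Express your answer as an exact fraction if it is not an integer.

7/11

Row minima: Top → -7, Bottom → -3; maximin = -3.
Column maxima: X → 7, Y → 5; minimax = 5.
-3 ≠ 5, so there is no saddle point; optimal play is mixed.
Let the row player play Top with probability p. Expected payoff against X: 7p + (-3)(1−p) = 10p − 3; against Y: (-7)p + 5(1−p) = −12p + 5.
Setting these equal: 10p − 3 = −12p + 5 ⇒ 22p = 8 ⇒ p = 4/11, and the value is (10)·(4/11) − 3 = 7/11.
For the column player: with q = P(X), equating Top's and Bottom's payoffs gives 14q − 7 = −8q + 5 ⇒ q = 6/11.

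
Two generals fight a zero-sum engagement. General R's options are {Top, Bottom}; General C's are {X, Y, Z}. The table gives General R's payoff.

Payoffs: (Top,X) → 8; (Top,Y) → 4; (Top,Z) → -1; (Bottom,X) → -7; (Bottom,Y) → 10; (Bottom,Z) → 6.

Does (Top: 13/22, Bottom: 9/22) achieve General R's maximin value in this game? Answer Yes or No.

Against X this mix gives (13/22)·8 + (9/22)·(-7) = 41/22.
Against Y this mix gives (13/22)·4 + (9/22)·10 = 71/11.
Against Z this mix gives (13/22)·(-1) + (9/22)·6 = 41/22.
All of General C's active replies (X, Z) yield 41/22, and no column does worse for General R. The mix makes General C indifferent and guarantees 41/22, so it is optimal.

Yes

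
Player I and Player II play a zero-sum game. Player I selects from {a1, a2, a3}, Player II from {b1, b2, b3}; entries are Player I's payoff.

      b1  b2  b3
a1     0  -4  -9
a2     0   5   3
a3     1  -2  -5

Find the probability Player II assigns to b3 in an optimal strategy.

Row minima: a1 → -9, a2 → 0, a3 → -5; maximin = 0.
Column maxima: b1 → 1, b2 → 5, b3 → 3; minimax = 1.
0 ≠ 1, so there is no saddle point; optimal play is mixed.
a1 is strictly dominated by a3, so Player I never plays it.
b2 is strictly dominated by b3 (it gives Player I strictly more in every row), so Player II never plays it.
On the remaining 2×2 (a2, a3 vs b1, b3):
Let Player I play a2 with probability p. Expected payoff against b1: 0p + 1(1−p) = −p + 1; against b3: 3p + (-5)(1−p) = 8p − 5.
Setting these equal: −p + 1 = 8p − 5 ⇒ −9p = -6 ⇒ p = 2/3, and the value is (-1)·(2/3) + 1 = 1/3.
For Player II: with q = P(b1), equating a2's and a3's payoffs gives −3q + 3 = 6q − 5 ⇒ q = 8/9.

1/9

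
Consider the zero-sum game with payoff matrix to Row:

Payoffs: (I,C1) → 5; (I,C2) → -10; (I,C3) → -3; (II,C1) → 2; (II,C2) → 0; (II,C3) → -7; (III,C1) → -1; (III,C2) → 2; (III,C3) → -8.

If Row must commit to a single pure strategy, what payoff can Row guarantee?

-7

Row minima: I → -10, II → -7, III → -8.
The best of these is -7.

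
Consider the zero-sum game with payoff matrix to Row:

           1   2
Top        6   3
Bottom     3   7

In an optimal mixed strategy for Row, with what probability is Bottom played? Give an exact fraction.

Row minima: Top → 3, Bottom → 3; maximin = 3.
Column maxima: 1 → 6, 2 → 7; minimax = 6.
3 ≠ 6, so there is no saddle point; optimal play is mixed.
Let Row play Top with probability p. Expected payoff against 1: 6p + 3(1−p) = 3p + 3; against 2: 3p + 7(1−p) = −4p + 7.
Setting these equal: 3p + 3 = −4p + 7 ⇒ 7p = 4 ⇒ p = 4/7, and the value is (3)·(4/7) + 3 = 33/7.
For Column: with q = P(1), equating Top's and Bottom's payoffs gives 3q + 3 = −4q + 7 ⇒ q = 4/7.

3/7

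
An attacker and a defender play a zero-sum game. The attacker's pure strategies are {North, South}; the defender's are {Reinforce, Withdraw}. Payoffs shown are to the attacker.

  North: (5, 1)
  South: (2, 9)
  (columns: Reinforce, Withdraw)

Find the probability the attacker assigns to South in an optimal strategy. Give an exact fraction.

Row minima: North → 1, South → 2; maximin = 2.
Column maxima: Reinforce → 5, Withdraw → 9; minimax = 5.
2 ≠ 5, so there is no saddle point; optimal play is mixed.
Let the attacker play North with probability p. Expected payoff against Reinforce: 5p + 2(1−p) = 3p + 2; against Withdraw: 1p + 9(1−p) = −8p + 9.
Setting these equal: 3p + 2 = −8p + 9 ⇒ 11p = 7 ⇒ p = 7/11, and the value is (3)·(7/11) + 2 = 43/11.
For the defender: with q = P(Reinforce), equating North's and South's payoffs gives 4q + 1 = −7q + 9 ⇒ q = 8/11.

4/11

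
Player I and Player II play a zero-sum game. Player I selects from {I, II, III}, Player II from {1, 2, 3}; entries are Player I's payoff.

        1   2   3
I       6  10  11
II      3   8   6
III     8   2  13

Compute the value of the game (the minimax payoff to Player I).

Row minima: I → 6, II → 3, III → 2; maximin = 6.
Column maxima: 1 → 8, 2 → 10, 3 → 13; minimax = 8.
6 ≠ 8, so there is no saddle point; optimal play is mixed.
II is strictly dominated by I, so Player I never plays it.
3 is strictly dominated by 1 (it gives Player I strictly more in every row), so Player II never plays it.
On the remaining 2×2 (I, III vs 1, 2):
Let Player I play I with probability p. Expected payoff against 1: 6p + 8(1−p) = −2p + 8; against 2: 10p + 2(1−p) = 8p + 2.
Setting these equal: −2p + 8 = 8p + 2 ⇒ −10p = -6 ⇒ p = 3/5, and the value is (-2)·(3/5) + 8 = 34/5.
For Player II: with q = P(1), equating I's and III's payoffs gives −4q + 10 = 6q + 2 ⇒ q = 4/5.

34/5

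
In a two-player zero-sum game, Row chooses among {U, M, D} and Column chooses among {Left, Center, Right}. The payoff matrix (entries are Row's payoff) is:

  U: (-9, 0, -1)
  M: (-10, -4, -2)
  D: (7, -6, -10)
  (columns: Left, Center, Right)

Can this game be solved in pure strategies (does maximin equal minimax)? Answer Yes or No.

No

Row minima: U → -9, M → -10, D → -10; maximin = -9.
Column maxima: Left → 7, Center → 0, Right → -1; minimax = -1.
-9 ≠ -1, so no pure-strategy equilibrium exists.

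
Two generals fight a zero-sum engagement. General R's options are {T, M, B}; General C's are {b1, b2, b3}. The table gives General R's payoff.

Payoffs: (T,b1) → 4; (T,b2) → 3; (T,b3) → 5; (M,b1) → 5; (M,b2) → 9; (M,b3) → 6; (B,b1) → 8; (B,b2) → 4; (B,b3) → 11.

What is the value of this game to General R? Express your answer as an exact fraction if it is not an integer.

Row minima: T → 3, M → 5, B → 4; maximin = 5.
Column maxima: b1 → 8, b2 → 9, b3 → 11; minimax = 8.
5 ≠ 8, so there is no saddle point; optimal play is mixed.
T is strictly dominated by M, so General R never plays it.
b3 is strictly dominated by b1 (it gives General R strictly more in every row), so General C never plays it.
On the remaining 2×2 (M, B vs b1, b2):
Let General R play M with probability p. Expected payoff against b1: 5p + 8(1−p) = −3p + 8; against b2: 9p + 4(1−p) = 5p + 4.
Setting these equal: −3p + 8 = 5p + 4 ⇒ −8p = -4 ⇒ p = 1/2, and the value is (-3)·(1/2) + 8 = 13/2.
For General C: with q = P(b1), equating M's and B's payoffs gives −4q + 9 = 4q + 4 ⇒ q = 5/8.

13/2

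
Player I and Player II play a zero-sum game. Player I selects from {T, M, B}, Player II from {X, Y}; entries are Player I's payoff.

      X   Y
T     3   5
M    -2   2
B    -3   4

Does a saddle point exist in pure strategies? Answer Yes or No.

Row minima: T → 3, M → -2, B → -3; maximin = 3.
Column maxima: X → 3, Y → 5; minimax = 3.
maximin = minimax = 3, so a saddle point exists.

Yes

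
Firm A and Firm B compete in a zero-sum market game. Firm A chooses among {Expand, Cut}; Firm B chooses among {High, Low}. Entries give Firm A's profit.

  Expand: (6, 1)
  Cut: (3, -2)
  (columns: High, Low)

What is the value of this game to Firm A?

1

Row minima: Expand → 1, Cut → -2; maximin = 1.
Column maxima: High → 6, Low → 1; minimax = 1.
Since maximin = minimax = 1, there is a saddle point and the value is 1.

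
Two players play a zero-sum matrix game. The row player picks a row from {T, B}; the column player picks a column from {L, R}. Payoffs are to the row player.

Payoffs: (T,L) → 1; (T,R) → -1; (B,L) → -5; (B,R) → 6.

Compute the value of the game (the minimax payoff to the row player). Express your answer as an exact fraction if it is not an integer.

Row minima: T → -1, B → -5; maximin = -1.
Column maxima: L → 1, R → 6; minimax = 1.
-1 ≠ 1, so there is no saddle point; optimal play is mixed.
Let the row player play T with probability p. Expected payoff against L: 1p + (-5)(1−p) = 6p − 5; against R: (-1)p + 6(1−p) = −7p + 6.
Setting these equal: 6p − 5 = −7p + 6 ⇒ 13p = 11 ⇒ p = 11/13, and the value is (6)·(11/13) − 5 = 1/13.
For the column player: with q = P(L), equating T's and B's payoffs gives 2q − 1 = −11q + 6 ⇒ q = 7/13.

1/13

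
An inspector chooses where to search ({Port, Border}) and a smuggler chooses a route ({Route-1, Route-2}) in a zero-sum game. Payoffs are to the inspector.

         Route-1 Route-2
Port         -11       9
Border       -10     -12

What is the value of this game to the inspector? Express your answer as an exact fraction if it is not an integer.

Row minima: Port → -11, Border → -12; maximin = -11.
Column maxima: Route-1 → -10, Route-2 → 9; minimax = -10.
-11 ≠ -10, so there is no saddle point; optimal play is mixed.
Let the inspector play Port with probability p. Expected payoff against Route-1: (-11)p + (-10)(1−p) = −p − 10; against Route-2: 9p + (-12)(1−p) = 21p − 12.
Setting these equal: −p − 10 = 21p − 12 ⇒ −22p = -2 ⇒ p = 1/11, and the value is (-1)·(1/11) − 10 = -111/11.
For the smuggler: with q = P(Route-1), equating Port's and Border's payoffs gives −20q + 9 = 2q − 12 ⇒ q = 21/22.

-111/11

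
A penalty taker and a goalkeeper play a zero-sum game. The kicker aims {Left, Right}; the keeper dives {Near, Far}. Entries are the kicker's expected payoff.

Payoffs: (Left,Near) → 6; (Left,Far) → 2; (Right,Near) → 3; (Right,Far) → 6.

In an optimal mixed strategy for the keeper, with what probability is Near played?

4/7

Row minima: Left → 2, Right → 3; maximin = 3.
Column maxima: Near → 6, Far → 6; minimax = 6.
3 ≠ 6, so there is no saddle point; optimal play is mixed.
Let the kicker play Left with probability p. Expected payoff against Near: 6p + 3(1−p) = 3p + 3; against Far: 2p + 6(1−p) = −4p + 6.
Setting these equal: 3p + 3 = −4p + 6 ⇒ 7p = 3 ⇒ p = 3/7, and the value is (3)·(3/7) + 3 = 30/7.
For the keeper: with q = P(Near), equating Left's and Right's payoffs gives 4q + 2 = −3q + 6 ⇒ q = 4/7.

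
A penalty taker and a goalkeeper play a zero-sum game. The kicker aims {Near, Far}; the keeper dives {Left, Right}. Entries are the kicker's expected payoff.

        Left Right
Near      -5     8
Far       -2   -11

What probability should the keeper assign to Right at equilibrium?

Row minima: Near → -5, Far → -11; maximin = -5.
Column maxima: Left → -2, Right → 8; minimax = -2.
-5 ≠ -2, so there is no saddle point; optimal play is mixed.
Let the kicker play Near with probability p. Expected payoff against Left: (-5)p + (-2)(1−p) = −3p − 2; against Right: 8p + (-11)(1−p) = 19p − 11.
Setting these equal: −3p − 2 = 19p − 11 ⇒ −22p = -9 ⇒ p = 9/22, and the value is (-3)·(9/22) − 2 = -71/22.
For the keeper: with q = P(Left), equating Near's and Far's payoffs gives −13q + 8 = 9q − 11 ⇒ q = 19/22.

3/22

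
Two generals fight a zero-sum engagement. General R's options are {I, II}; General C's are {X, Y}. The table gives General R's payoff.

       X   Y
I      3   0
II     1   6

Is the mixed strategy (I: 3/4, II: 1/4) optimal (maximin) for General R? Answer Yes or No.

Against X this mix gives (3/4)·3 + (1/4)·1 = 5/2.
Against Y this mix gives (3/4)·0 + (1/4)·6 = 3/2.
General C will play Y, holding General R to 3/2. Shifting weight toward the row that does better against Y would raise this floor (the equalizing mix achieves 9/4 against both Y and X), so the proposed strategy is not optimal.

No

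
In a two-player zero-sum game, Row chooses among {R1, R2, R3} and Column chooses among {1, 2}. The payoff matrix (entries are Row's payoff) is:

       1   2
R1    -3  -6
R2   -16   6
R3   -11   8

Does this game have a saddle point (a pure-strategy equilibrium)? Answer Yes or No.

Row minima: R1 → -6, R2 → -16, R3 → -11; maximin = -6.
Column maxima: 1 → -3, 2 → 8; minimax = -3.
-6 ≠ -3, so no pure-strategy equilibrium exists.

No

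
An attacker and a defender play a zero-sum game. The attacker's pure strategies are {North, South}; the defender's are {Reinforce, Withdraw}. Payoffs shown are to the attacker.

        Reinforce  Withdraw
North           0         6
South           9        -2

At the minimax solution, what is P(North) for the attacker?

Row minima: North → 0, South → -2; maximin = 0.
Column maxima: Reinforce → 9, Withdraw → 6; minimax = 6.
0 ≠ 6, so there is no saddle point; optimal play is mixed.
Let the attacker play North with probability p. Expected payoff against Reinforce: 0p + 9(1−p) = −9p + 9; against Withdraw: 6p + (-2)(1−p) = 8p − 2.
Setting these equal: −9p + 9 = 8p − 2 ⇒ −17p = -11 ⇒ p = 11/17, and the value is (-9)·(11/17) + 9 = 54/17.
For the defender: with q = P(Reinforce), equating North's and South's payoffs gives −6q + 6 = 11q − 2 ⇒ q = 8/17.

11/17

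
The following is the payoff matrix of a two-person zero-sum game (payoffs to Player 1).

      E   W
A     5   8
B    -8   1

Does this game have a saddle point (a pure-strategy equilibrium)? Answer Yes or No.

Row minima: A → 5, B → -8; maximin = 5.
Column maxima: E → 5, W → 8; minimax = 5.
maximin = minimax = 5, so a saddle point exists.

Yes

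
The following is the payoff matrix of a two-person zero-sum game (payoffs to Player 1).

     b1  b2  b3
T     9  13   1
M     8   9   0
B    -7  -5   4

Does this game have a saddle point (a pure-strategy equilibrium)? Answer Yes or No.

Row minima: T → 1, M → 0, B → -7; maximin = 1.
Column maxima: b1 → 9, b2 → 13, b3 → 4; minimax = 4.
1 ≠ 4, so no pure-strategy equilibrium exists.

No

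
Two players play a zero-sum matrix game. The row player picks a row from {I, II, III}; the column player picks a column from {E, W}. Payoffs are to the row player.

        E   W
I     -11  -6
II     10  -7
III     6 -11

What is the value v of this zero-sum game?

Row minima: I → -11, II → -7, III → -11; maximin = -7.
Column maxima: E → 10, W → -6; minimax = -6.
-7 ≠ -6, so there is no saddle point; optimal play is mixed.
III is strictly dominated by II, so the row player never plays it.
On the remaining 2×2 (I, II vs E, W):
Let the row player play I with probability p. Expected payoff against E: (-11)p + 10(1−p) = −21p + 10; against W: (-6)p + (-7)(1−p) = p − 7.
Setting these equal: −21p + 10 = p − 7 ⇒ −22p = -17 ⇒ p = 17/22, and the value is (-21)·(17/22) + 10 = -137/22.
For the column player: with q = P(E), equating I's and II's payoffs gives −5q − 6 = 17q − 7 ⇒ q = 1/22.

-137/22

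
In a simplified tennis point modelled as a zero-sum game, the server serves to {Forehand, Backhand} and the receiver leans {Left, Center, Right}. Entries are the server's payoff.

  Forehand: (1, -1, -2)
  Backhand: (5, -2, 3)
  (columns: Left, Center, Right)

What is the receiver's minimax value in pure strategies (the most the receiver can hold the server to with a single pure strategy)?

-1

Column maxima: Left → 5, Center → -1, Right → 3.
The smallest of these is -1.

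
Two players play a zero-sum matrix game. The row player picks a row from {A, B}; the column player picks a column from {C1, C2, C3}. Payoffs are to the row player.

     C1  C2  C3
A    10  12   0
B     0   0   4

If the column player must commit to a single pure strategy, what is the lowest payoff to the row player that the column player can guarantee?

Column maxima: C1 → 10, C2 → 12, C3 → 4.
The smallest of these is 4.

4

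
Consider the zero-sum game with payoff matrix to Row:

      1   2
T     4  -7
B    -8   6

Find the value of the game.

-32/25

Row minima: T → -7, B → -8; maximin = -7.
Column maxima: 1 → 4, 2 → 6; minimax = 4.
-7 ≠ 4, so there is no saddle point; optimal play is mixed.
Let Row play T with probability p. Expected payoff against 1: 4p + (-8)(1−p) = 12p − 8; against 2: (-7)p + 6(1−p) = −13p + 6.
Setting these equal: 12p − 8 = −13p + 6 ⇒ 25p = 14 ⇒ p = 14/25, and the value is (12)·(14/25) − 8 = -32/25.
For Column: with q = P(1), equating T's and B's payoffs gives 11q − 7 = −14q + 6 ⇒ q = 13/25.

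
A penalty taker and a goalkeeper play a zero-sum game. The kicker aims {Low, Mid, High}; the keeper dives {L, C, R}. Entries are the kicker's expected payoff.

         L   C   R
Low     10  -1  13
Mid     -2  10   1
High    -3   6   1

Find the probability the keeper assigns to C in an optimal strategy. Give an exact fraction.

Row minima: Low → -1, Mid → -2, High → -3; maximin = -1.
Column maxima: L → 10, C → 10, R → 13; minimax = 10.
-1 ≠ 10, so there is no saddle point; optimal play is mixed.
R is strictly dominated by L (it gives the kicker strictly more in every row), so the keeper never plays it.
With R eliminated, High is strictly dominated by Mid (Mid gives the kicker strictly more in every remaining column), so the kicker never plays it.
On the remaining 2×2 (Low, Mid vs L, C):
Let the kicker play Low with probability p. Expected payoff against L: 10p + (-2)(1−p) = 12p − 2; against C: (-1)p + 10(1−p) = −11p + 10.
Setting these equal: 12p − 2 = −11p + 10 ⇒ 23p = 12 ⇒ p = 12/23, and the value is (12)·(12/23) − 2 = 98/23.
For the keeper: with q = P(L), equating Low's and Mid's payoffs gives 11q − 1 = −12q + 10 ⇒ q = 11/23.

12/23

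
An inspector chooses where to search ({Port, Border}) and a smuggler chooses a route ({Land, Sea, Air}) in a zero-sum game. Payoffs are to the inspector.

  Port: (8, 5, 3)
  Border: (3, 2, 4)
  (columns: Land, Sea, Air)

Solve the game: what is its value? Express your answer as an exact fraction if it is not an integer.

Row minima: Port → 3, Border → 2; maximin = 3.
Column maxima: Land → 8, Sea → 5, Air → 4; minimax = 4.
3 ≠ 4, so there is no saddle point; optimal play is mixed.
Land is strictly dominated by Sea (it gives the inspector strictly more in every row), so the smuggler never plays it.
On the remaining 2×2 (Port, Border vs Sea, Air):
Let the inspector play Port with probability p. Expected payoff against Sea: 5p + 2(1−p) = 3p + 2; against Air: 3p + 4(1−p) = −p + 4.
Setting these equal: 3p + 2 = −p + 4 ⇒ 4p = 2 ⇒ p = 1/2, and the value is (3)·(1/2) + 2 = 7/2.
For the smuggler: with q = P(Sea), equating Port's and Border's payoffs gives 2q + 3 = −2q + 4 ⇒ q = 1/4.

7/2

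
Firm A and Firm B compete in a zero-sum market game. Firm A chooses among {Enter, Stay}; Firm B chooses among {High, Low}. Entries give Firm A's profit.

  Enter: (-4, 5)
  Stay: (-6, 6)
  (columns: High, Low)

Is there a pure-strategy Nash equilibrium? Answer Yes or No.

Yes

Row minima: Enter → -4, Stay → -6; maximin = -4.
Column maxima: High → -4, Low → 6; minimax = -4.
maximin = minimax = -4, so a saddle point exists.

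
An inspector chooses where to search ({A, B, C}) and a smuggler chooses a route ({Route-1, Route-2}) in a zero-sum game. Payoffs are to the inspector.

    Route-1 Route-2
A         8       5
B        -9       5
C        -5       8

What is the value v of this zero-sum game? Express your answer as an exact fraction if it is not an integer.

89/16

Row minima: A → 5, B → -9, C → -5; maximin = 5.
Column maxima: Route-1 → 8, Route-2 → 8; minimax = 8.
5 ≠ 8, so there is no saddle point; optimal play is mixed.
B is strictly dominated by C, so the inspector never plays it.
On the remaining 2×2 (A, C vs Route-1, Route-2):
Let the inspector play A with probability p. Expected payoff against Route-1: 8p + (-5)(1−p) = 13p − 5; against Route-2: 5p + 8(1−p) = −3p + 8.
Setting these equal: 13p − 5 = −3p + 8 ⇒ 16p = 13 ⇒ p = 13/16, and the value is (13)·(13/16) − 5 = 89/16.
For the smuggler: with q = P(Route-1), equating A's and C's payoffs gives 3q + 5 = −13q + 8 ⇒ q = 3/16.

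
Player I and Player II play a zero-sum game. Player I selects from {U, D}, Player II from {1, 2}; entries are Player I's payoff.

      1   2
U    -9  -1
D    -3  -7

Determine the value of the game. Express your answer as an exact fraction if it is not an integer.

Row minima: U → -9, D → -7; maximin = -7.
Column maxima: 1 → -3, 2 → -1; minimax = -3.
-7 ≠ -3, so there is no saddle point; optimal play is mixed.
Let Player I play U with probability p. Expected payoff against 1: (-9)p + (-3)(1−p) = −6p − 3; against 2: (-1)p + (-7)(1−p) = 6p − 7.
Setting these equal: −6p − 3 = 6p − 7 ⇒ −12p = -4 ⇒ p = 1/3, and the value is (-6)·(1/3) − 3 = -5.
For Player II: with q = P(1), equating U's and D's payoffs gives −8q − 1 = 4q − 7 ⇒ q = 1/2.

-5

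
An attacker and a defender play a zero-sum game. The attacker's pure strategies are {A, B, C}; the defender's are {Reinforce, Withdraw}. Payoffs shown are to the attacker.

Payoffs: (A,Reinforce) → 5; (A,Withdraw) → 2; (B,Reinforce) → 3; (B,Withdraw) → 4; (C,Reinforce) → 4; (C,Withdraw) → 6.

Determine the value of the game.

22/5

Row minima: A → 2, B → 3, C → 4; maximin = 4.
Column maxima: Reinforce → 5, Withdraw → 6; minimax = 5.
4 ≠ 5, so there is no saddle point; optimal play is mixed.
B is strictly dominated by C, so the attacker never plays it.
On the remaining 2×2 (A, C vs Reinforce, Withdraw):
Let the attacker play A with probability p. Expected payoff against Reinforce: 5p + 4(1−p) = p + 4; against Withdraw: 2p + 6(1−p) = −4p + 6.
Setting these equal: p + 4 = −4p + 6 ⇒ 5p = 2 ⇒ p = 2/5, and the value is (1)·(2/5) + 4 = 22/5.
For the defender: with q = P(Reinforce), equating A's and C's payoffs gives 3q + 2 = −2q + 6 ⇒ q = 4/5.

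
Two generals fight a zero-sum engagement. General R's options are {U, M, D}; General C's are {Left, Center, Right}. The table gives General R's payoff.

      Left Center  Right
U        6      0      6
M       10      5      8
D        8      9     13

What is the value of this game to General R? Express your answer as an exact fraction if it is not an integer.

25/3

Row minima: U → 0, M → 5, D → 8; maximin = 8.
Column maxima: Left → 10, Center → 9, Right → 13; minimax = 9.
8 ≠ 9, so there is no saddle point; optimal play is mixed.
U is strictly dominated by M, so General R never plays it.
Right is strictly dominated by Center (it gives General R strictly more in every row), so General C never plays it.
On the remaining 2×2 (M, D vs Left, Center):
Let General R play M with probability p. Expected payoff against Left: 10p + 8(1−p) = 2p + 8; against Center: 5p + 9(1−p) = −4p + 9.
Setting these equal: 2p + 8 = −4p + 9 ⇒ 6p = 1 ⇒ p = 1/6, and the value is (2)·(1/6) + 8 = 25/3.
For General C: with q = P(Left), equating M's and D's payoffs gives 5q + 5 = −q + 9 ⇒ q = 2/3.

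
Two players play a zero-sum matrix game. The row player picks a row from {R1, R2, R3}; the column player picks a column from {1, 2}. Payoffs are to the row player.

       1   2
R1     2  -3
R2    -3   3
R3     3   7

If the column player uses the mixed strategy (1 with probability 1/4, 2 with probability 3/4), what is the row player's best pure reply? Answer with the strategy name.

Expected payoff of R1: (1/4)·2 + (3/4)·(-3) = -7/4.
Expected payoff of R2: (1/4)·(-3) + (3/4)·3 = 3/2.
Expected payoff of R3: (1/4)·3 + (3/4)·7 = 6.
The largest is 6, so the row player's best response is R3.

R3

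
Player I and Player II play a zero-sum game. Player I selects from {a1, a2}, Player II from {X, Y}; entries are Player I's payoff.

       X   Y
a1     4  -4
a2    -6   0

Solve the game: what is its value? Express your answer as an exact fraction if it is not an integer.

-12/7

Row minima: a1 → -4, a2 → -6; maximin = -4.
Column maxima: X → 4, Y → 0; minimax = 0.
-4 ≠ 0, so there is no saddle point; optimal play is mixed.
Let Player I play a1 with probability p. Expected payoff against X: 4p + (-6)(1−p) = 10p − 6; against Y: (-4)p + 0(1−p) = −4p.
Setting these equal: 10p − 6 = −4p ⇒ 14p = 6 ⇒ p = 3/7, and the value is (10)·(3/7) − 6 = -12/7.
For Player II: with q = P(X), equating a1's and a2's payoffs gives 8q − 4 = −6q ⇒ q = 2/7.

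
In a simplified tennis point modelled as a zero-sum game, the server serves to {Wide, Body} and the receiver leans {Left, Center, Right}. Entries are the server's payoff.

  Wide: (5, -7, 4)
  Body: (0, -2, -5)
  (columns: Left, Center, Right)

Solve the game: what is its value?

Row minima: Wide → -7, Body → -5; maximin = -5.
Column maxima: Left → 5, Center → -2, Right → 4; minimax = -2.
-5 ≠ -2, so there is no saddle point; optimal play is mixed.
Left is strictly dominated by Center (it gives the server strictly more in every row), so the receiver never plays it.
On the remaining 2×2 (Wide, Body vs Center, Right):
Let the server play Wide with probability p. Expected payoff against Center: (-7)p + (-2)(1−p) = −5p − 2; against Right: 4p + (-5)(1−p) = 9p − 5.
Setting these equal: −5p − 2 = 9p − 5 ⇒ −14p = -3 ⇒ p = 3/14, and the value is (-5)·(3/14) − 2 = -43/14.
For the receiver: with q = P(Center), equating Wide's and Body's payoffs gives −11q + 4 = 3q − 5 ⇒ q = 9/14.

-43/14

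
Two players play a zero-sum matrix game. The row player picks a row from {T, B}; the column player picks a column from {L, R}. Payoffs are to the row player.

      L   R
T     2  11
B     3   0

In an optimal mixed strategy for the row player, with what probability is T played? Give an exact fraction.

1/4

Row minima: T → 2, B → 0; maximin = 2.
Column maxima: L → 3, R → 11; minimax = 3.
2 ≠ 3, so there is no saddle point; optimal play is mixed.
Let the row player play T with probability p. Expected payoff against L: 2p + 3(1−p) = −p + 3; against R: 11p + 0(1−p) = 11p.
Setting these equal: −p + 3 = 11p ⇒ −12p = -3 ⇒ p = 1/4, and the value is (-1)·(1/4) + 3 = 11/4.
For the column player: with q = P(L), equating T's and B's payoffs gives −9q + 11 = 3q ⇒ q = 11/12.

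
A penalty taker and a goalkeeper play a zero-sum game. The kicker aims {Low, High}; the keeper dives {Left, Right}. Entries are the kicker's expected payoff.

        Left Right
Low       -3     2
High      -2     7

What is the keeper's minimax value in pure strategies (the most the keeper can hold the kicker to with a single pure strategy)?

-2

Column maxima: Left → -2, Right → 7.
The smallest of these is -2.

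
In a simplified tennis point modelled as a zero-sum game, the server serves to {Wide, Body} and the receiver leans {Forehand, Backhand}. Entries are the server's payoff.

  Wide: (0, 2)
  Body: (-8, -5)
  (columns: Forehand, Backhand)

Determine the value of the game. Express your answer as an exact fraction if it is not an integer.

Row minima: Wide → 0, Body → -8; maximin = 0.
Column maxima: Forehand → 0, Backhand → 2; minimax = 0.
Since maximin = minimax = 0, there is a saddle point and the value is 0.

0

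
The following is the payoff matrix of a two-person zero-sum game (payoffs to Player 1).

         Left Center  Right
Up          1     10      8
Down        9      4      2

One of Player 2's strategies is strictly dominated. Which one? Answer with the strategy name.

Center

Right holds Player 1's payoff strictly below Center in every row: 8 < 10, 2 < 4.
So Center is strictly dominated for Player 2.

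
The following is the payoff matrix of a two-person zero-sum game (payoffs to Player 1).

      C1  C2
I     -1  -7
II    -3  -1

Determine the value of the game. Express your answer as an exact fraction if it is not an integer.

-5/2

Row minima: I → -7, II → -3; maximin = -3.
Column maxima: C1 → -1, C2 → -1; minimax = -1.
-3 ≠ -1, so there is no saddle point; optimal play is mixed.
Let Player 1 play I with probability p. Expected payoff against C1: (-1)p + (-3)(1−p) = 2p − 3; against C2: (-7)p + (-1)(1−p) = −6p − 1.
Setting these equal: 2p − 3 = −6p − 1 ⇒ 8p = 2 ⇒ p = 1/4, and the value is (2)·(1/4) − 3 = -5/2.
For Player 2: with q = P(C1), equating I's and II's payoffs gives 6q − 7 = −2q − 1 ⇒ q = 3/4.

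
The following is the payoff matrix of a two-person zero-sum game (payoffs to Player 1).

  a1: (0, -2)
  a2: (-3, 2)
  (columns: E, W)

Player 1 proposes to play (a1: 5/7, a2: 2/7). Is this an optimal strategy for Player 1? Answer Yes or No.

Yes

Against E this mix gives (5/7)·0 + (2/7)·(-3) = -6/7.
Against W this mix gives (5/7)·(-2) + (2/7)·2 = -6/7.
All of Player 2's active replies (E, W) yield -6/7, and no column does worse for Player 1. The mix makes Player 2 indifferent and guarantees -6/7, so it is optimal.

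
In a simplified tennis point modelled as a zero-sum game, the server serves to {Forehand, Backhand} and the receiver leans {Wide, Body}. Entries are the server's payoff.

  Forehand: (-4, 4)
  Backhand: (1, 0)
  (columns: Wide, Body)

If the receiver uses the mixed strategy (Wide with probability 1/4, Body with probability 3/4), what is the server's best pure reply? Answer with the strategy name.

Expected payoff of Forehand: (1/4)·(-4) + (3/4)·4 = 2.
Expected payoff of Backhand: (1/4)·1 + (3/4)·0 = 1/4.
The largest is 2, so the server's best response is Forehand.

Forehand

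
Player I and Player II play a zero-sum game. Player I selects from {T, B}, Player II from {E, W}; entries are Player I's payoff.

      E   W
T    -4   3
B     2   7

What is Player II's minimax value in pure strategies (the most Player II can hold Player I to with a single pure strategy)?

2

Column maxima: E → 2, W → 7.
The smallest of these is 2.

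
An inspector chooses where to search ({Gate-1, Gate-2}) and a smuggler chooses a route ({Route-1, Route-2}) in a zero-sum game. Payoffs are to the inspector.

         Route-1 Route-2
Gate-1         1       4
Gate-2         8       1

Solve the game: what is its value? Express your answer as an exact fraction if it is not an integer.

31/10

Row minima: Gate-1 → 1, Gate-2 → 1; maximin = 1.
Column maxima: Route-1 → 8, Route-2 → 4; minimax = 4.
1 ≠ 4, so there is no saddle point; optimal play is mixed.
Let the inspector play Gate-1 with probability p. Expected payoff against Route-1: 1p + 8(1−p) = −7p + 8; against Route-2: 4p + 1(1−p) = 3p + 1.
Setting these equal: −7p + 8 = 3p + 1 ⇒ −10p = -7 ⇒ p = 7/10, and the value is (-7)·(7/10) + 8 = 31/10.
For the smuggler: with q = P(Route-1), equating Gate-1's and Gate-2's payoffs gives −3q + 4 = 7q + 1 ⇒ q = 3/10.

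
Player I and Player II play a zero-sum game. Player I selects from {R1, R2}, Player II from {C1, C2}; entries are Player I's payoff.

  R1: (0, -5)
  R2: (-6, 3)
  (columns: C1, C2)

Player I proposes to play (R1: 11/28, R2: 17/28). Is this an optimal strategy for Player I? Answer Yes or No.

Against C1 this mix gives (11/28)·0 + (17/28)·(-6) = -51/14.
Against C2 this mix gives (11/28)·(-5) + (17/28)·3 = -1/7.
Player II will play C1, holding Player I to -51/14. Shifting weight toward the row that does better against C1 would raise this floor (the equalizing mix achieves -15/7 against both C1 and C2), so the proposed strategy is not optimal.

No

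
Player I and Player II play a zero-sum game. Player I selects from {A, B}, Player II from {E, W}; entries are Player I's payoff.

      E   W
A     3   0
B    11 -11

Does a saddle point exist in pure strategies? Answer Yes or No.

Row minima: A → 0, B → -11; maximin = 0.
Column maxima: E → 11, W → 0; minimax = 0.
maximin = minimax = 0, so a saddle point exists.

Yes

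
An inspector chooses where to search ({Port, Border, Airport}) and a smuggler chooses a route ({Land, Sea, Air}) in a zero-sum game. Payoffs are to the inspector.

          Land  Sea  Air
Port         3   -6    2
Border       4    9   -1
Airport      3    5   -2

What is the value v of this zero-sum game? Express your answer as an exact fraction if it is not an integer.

Row minima: Port → -6, Border → -1, Airport → -2; maximin = -1.
Column maxima: Land → 4, Sea → 9, Air → 2; minimax = 2.
-1 ≠ 2, so there is no saddle point; optimal play is mixed.
Airport is strictly dominated by Border, so the inspector never plays it.
Land is strictly dominated by Air (it gives the inspector strictly more in every row), so the smuggler never plays it.
On the remaining 2×2 (Port, Border vs Sea, Air):
Let the inspector play Port with probability p. Expected payoff against Sea: (-6)p + 9(1−p) = −15p + 9; against Air: 2p + (-1)(1−p) = 3p − 1.
Setting these equal: −15p + 9 = 3p − 1 ⇒ −18p = -10 ⇒ p = 5/9, and the value is (-15)·(5/9) + 9 = 2/3.
For the smuggler: with q = P(Sea), equating Port's and Border's payoffs gives −8q + 2 = 10q − 1 ⇒ q = 1/6.

2/3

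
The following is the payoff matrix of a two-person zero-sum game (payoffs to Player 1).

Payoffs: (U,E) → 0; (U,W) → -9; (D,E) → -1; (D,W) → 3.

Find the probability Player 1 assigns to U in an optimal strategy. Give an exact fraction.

Row minima: U → -9, D → -1; maximin = -1.
Column maxima: E → 0, W → 3; minimax = 0.
-1 ≠ 0, so there is no saddle point; optimal play is mixed.
Let Player 1 play U with probability p. Expected payoff against E: 0p + (-1)(1−p) = p − 1; against W: (-9)p + 3(1−p) = −12p + 3.
Setting these equal: p − 1 = −12p + 3 ⇒ 13p = 4 ⇒ p = 4/13, and the value is (1)·(4/13) − 1 = -9/13.
For Player 2: with q = P(E), equating U's and D's payoffs gives 9q − 9 = −4q + 3 ⇒ q = 12/13.

4/13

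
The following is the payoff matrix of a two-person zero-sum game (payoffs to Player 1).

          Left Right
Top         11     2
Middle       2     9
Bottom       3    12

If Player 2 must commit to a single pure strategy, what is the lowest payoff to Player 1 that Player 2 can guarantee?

11

Column maxima: Left → 11, Right → 12.
The smallest of these is 11.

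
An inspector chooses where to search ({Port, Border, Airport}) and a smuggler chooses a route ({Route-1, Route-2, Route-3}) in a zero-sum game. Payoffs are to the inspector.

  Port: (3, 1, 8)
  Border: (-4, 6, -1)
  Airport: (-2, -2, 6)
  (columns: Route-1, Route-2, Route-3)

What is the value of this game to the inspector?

11/6

Row minima: Port → 1, Border → -4, Airport → -2; maximin = 1.
Column maxima: Route-1 → 3, Route-2 → 6, Route-3 → 8; minimax = 3.
1 ≠ 3, so there is no saddle point; optimal play is mixed.
Airport is strictly dominated by Port, so the inspector never plays it.
Route-3 is strictly dominated by Route-1 (it gives the inspector strictly more in every row), so the smuggler never plays it.
On the remaining 2×2 (Port, Border vs Route-1, Route-2):
Let the inspector play Port with probability p. Expected payoff against Route-1: 3p + (-4)(1−p) = 7p − 4; against Route-2: 1p + 6(1−p) = −5p + 6.
Setting these equal: 7p − 4 = −5p + 6 ⇒ 12p = 10 ⇒ p = 5/6, and the value is (7)·(5/6) − 4 = 11/6.
For the smuggler: with q = P(Route-1), equating Port's and Border's payoffs gives 2q + 1 = −10q + 6 ⇒ q = 5/12.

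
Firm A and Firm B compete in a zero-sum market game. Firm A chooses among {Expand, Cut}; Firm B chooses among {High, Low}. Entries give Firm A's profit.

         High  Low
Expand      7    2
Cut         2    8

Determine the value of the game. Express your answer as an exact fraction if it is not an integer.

52/11

Row minima: Expand → 2, Cut → 2; maximin = 2.
Column maxima: High → 7, Low → 8; minimax = 7.
2 ≠ 7, so there is no saddle point; optimal play is mixed.
Let Firm A play Expand with probability p. Expected payoff against High: 7p + 2(1−p) = 5p + 2; against Low: 2p + 8(1−p) = −6p + 8.
Setting these equal: 5p + 2 = −6p + 8 ⇒ 11p = 6 ⇒ p = 6/11, and the value is (5)·(6/11) + 2 = 52/11.
For Firm B: with q = P(High), equating Expand's and Cut's payoffs gives 5q + 2 = −6q + 8 ⇒ q = 6/11.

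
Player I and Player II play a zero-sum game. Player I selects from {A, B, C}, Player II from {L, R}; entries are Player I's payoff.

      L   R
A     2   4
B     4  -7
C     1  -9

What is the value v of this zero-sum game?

Row minima: A → 2, B → -7, C → -9; maximin = 2.
Column maxima: L → 4, R → 4; minimax = 4.
2 ≠ 4, so there is no saddle point; optimal play is mixed.
C is strictly dominated by A, so Player I never plays it.
On the remaining 2×2 (A, B vs L, R):
Let Player I play A with probability p. Expected payoff against L: 2p + 4(1−p) = −2p + 4; against R: 4p + (-7)(1−p) = 11p − 7.
Setting these equal: −2p + 4 = 11p − 7 ⇒ −13p = -11 ⇒ p = 11/13, and the value is (-2)·(11/13) + 4 = 30/13.
For Player II: with q = P(L), equating A's and B's payoffs gives −2q + 4 = 11q − 7 ⇒ q = 11/13.

30/13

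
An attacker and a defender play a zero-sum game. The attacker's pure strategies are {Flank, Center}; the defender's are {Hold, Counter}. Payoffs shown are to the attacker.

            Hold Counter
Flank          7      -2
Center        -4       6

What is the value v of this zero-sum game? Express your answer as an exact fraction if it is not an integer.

34/19

Row minima: Flank → -2, Center → -4; maximin = -2.
Column maxima: Hold → 7, Counter → 6; minimax = 6.
-2 ≠ 6, so there is no saddle point; optimal play is mixed.
Let the attacker play Flank with probability p. Expected payoff against Hold: 7p + (-4)(1−p) = 11p − 4; against Counter: (-2)p + 6(1−p) = −8p + 6.
Setting these equal: 11p − 4 = −8p + 6 ⇒ 19p = 10 ⇒ p = 10/19, and the value is (11)·(10/19) − 4 = 34/19.
For the defender: with q = P(Hold), equating Flank's and Center's payoffs gives 9q − 2 = −10q + 6 ⇒ q = 8/19.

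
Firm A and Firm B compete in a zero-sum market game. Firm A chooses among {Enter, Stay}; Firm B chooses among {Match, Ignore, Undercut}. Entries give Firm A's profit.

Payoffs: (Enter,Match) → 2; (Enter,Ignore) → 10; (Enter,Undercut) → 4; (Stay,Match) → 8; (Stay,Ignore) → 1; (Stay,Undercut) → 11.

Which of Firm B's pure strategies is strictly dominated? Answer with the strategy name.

Undercut

Match holds Firm A's payoff strictly below Undercut in every row: 2 < 4, 8 < 11.
So Undercut is strictly dominated for Firm B.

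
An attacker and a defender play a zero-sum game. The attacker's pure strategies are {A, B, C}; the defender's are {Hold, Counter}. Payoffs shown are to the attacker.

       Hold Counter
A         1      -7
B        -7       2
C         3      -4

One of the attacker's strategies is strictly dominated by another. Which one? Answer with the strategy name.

A

C gives a strictly higher payoff than A against every column: 3 > 1, -4 > -7.
So A is strictly dominated and the attacker never plays it.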